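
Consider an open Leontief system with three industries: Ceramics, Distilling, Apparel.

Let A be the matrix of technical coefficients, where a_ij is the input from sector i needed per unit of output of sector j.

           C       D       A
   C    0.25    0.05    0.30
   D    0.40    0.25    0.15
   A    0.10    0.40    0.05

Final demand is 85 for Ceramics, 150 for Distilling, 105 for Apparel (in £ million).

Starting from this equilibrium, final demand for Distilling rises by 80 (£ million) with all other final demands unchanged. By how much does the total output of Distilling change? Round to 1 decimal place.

I − A =
  [   0.75    -0.05    -0.30]
  [  -0.40     0.75    -0.15]
  [  -0.10    -0.40     0.95]
Cofactors of I−A, C_ij = (−1)^(i+j)·(minor ij) (rows/columns in the sector order above):
  C_11 = (0.75)(0.95) − (-0.15)(-0.40) = 0.6525
  C_12 = −[(-0.40)(0.95) − (-0.15)(-0.10)] = 0.3950
  C_13 = (-0.40)(-0.40) − (0.75)(-0.10) = 0.2350
  C_21 = −[(-0.05)(0.95) − (-0.30)(-0.40)] = 0.1675
  C_22 = (0.75)(0.95) − (-0.30)(-0.10) = 0.6825
  C_23 = −[(0.75)(-0.40) − (-0.05)(-0.10)] = 0.3050
  C_31 = (-0.05)(-0.15) − (-0.30)(0.75) = 0.2325
  C_32 = −[(0.75)(-0.15) − (-0.30)(-0.40)] = 0.2325
  C_33 = (0.75)(0.75) − (-0.05)(-0.40) = 0.5425
det(I−A) = Σ_j (I−A)_1j·C_1j = (0.75)(0.6525) + (-0.05)(0.3950) + (-0.30)(0.2350) = 0.399125
adj(I−A) = Cᵀ =
  [ 0.6525   0.1675   0.2325]
  [ 0.3950   0.6825   0.2325]
  [ 0.2350   0.3050   0.5425]
(I − A)⁻¹ = adj(I−A) / det(I−A) ≈
  [   1.6348     0.4197     0.5825]
  [   0.9897     1.7100     0.5825]
  [   0.5888     0.7642     1.3592]
Δx = (I − A)⁻¹ Δd with Δd having +80 in the Distilling component and 0 elsewhere.
So Δx_D = L_DD · (+80), where L_DD = adj(I−A)_DD / det(I−A) = 0.6825 / 0.399125.
Δx_D = 0.6825 × (+80) / 0.399125 = 54.60 / 0.399125 ≈ 136.8.

Δx_D = 136.8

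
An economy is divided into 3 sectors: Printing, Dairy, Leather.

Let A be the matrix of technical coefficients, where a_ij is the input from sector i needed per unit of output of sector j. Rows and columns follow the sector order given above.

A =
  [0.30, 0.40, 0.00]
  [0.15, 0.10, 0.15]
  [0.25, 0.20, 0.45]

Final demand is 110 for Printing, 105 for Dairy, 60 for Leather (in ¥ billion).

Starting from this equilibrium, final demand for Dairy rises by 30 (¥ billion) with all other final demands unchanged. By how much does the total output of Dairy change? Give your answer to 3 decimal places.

Δx_2 = 41.622

I − A =
  [   0.70    -0.40     0.00]
  [  -0.15     0.90    -0.15]
  [  -0.25    -0.20     0.55]
Cofactors of I−A, C_ij = (−1)^(i+j)·(minor ij) (rows/columns in the sector order above):
  C_11 = (0.90)(0.55) − (-0.15)(-0.20) = 0.4650
  C_12 = −[(-0.15)(0.55) − (-0.15)(-0.25)] = 0.1200
  C_13 = (-0.15)(-0.20) − (0.90)(-0.25) = 0.2550
  C_21 = −[(-0.40)(0.55) − (0.00)(-0.20)] = 0.2200
  C_22 = (0.70)(0.55) − (0.00)(-0.25) = 0.3850
  C_23 = −[(0.70)(-0.20) − (-0.40)(-0.25)] = 0.2400
  C_31 = (-0.40)(-0.15) − (0.00)(0.90) = 0.0600
  C_32 = −[(0.70)(-0.15) − (0.00)(-0.15)] = 0.1050
  C_33 = (0.70)(0.90) − (-0.40)(-0.15) = 0.5700
det(I−A) = Σ_j (I−A)_1j·C_1j = (0.70)(0.4650) + (-0.40)(0.1200) + (0.00)(0.2550) = 0.2775
adj(I−A) = Cᵀ =
  [ 0.4650   0.2200   0.0600]
  [ 0.1200   0.3850   0.1050]
  [ 0.2550   0.2400   0.5700]
(I − A)⁻¹ = adj(I−A) / det(I−A) ≈
  [   1.6757     0.7928     0.2162]
  [   0.4324     1.3874     0.3784]
  [   0.9189     0.8649     2.0541]
Δx = (I − A)⁻¹ Δd with Δd having +30 in the Dairy component and 0 elsewhere.
So Δx_2 = L_22 · (+30), where L_22 = adj(I−A)_22 / det(I−A) = 0.3850 / 0.2775.
Δx_2 = 0.3850 × (+30) / 0.2775 = 11.55 / 0.2775 ≈ 41.622.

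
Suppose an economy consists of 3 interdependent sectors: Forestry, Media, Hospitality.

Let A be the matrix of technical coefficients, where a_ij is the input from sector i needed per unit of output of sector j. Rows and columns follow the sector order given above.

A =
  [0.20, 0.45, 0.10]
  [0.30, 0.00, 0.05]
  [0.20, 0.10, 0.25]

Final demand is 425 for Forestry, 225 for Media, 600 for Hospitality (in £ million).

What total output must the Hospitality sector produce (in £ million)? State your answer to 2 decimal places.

x_3 = 1145.00

I − A =
  [   0.80    -0.45    -0.10]
  [  -0.30     1.00    -0.05]
  [  -0.20    -0.10     0.75]
Cofactors of I−A, C_ij = (−1)^(i+j)·(minor ij) (rows/columns in the sector order above):
  C_11 = (1.00)(0.75) − (-0.05)(-0.10) = 0.7450
  C_12 = −[(-0.30)(0.75) − (-0.05)(-0.20)] = 0.2350
  C_13 = (-0.30)(-0.10) − (1.00)(-0.20) = 0.2300
  C_21 = −[(-0.45)(0.75) − (-0.10)(-0.10)] = 0.3475
  C_22 = (0.80)(0.75) − (-0.10)(-0.20) = 0.5800
  C_23 = −[(0.80)(-0.10) − (-0.45)(-0.20)] = 0.1700
  C_31 = (-0.45)(-0.05) − (-0.10)(1.00) = 0.1225
  C_32 = −[(0.80)(-0.05) − (-0.10)(-0.30)] = 0.0700
  C_33 = (0.80)(1.00) − (-0.45)(-0.30) = 0.6650
det(I−A) = Σ_j (I−A)_1j·C_1j = (0.80)(0.7450) + (-0.45)(0.2350) + (-0.10)(0.2300) = 0.46725
adj(I−A) = Cᵀ =
  [ 0.7450   0.3475   0.1225]
  [ 0.2350   0.5800   0.0700]
  [ 0.2300   0.1700   0.6650]
(I − A)⁻¹ = adj(I−A) / det(I−A) ≈
  [   1.5944     0.7437     0.2622]
  [   0.5029     1.2413     0.1498]
  [   0.4922     0.3638     1.4232]
x = (I − A)⁻¹ d = adj(I−A)·d / det(I−A), with det(I−A) = 0.46725:
  x_1 = (0.7450·425 + 0.3475·225 + 0.1225·600) / 0.46725 = 468.3125 / 0.46725 ≈ 1002.27
  x_2 = (0.2350·425 + 0.5800·225 + 0.0700·600) / 0.46725 = 272.375 / 0.46725 ≈ 582.93
  x_3 = (0.2300·425 + 0.1700·225 + 0.6650·600) / 0.46725 = 535.00 / 0.46725 ≈ 1145.00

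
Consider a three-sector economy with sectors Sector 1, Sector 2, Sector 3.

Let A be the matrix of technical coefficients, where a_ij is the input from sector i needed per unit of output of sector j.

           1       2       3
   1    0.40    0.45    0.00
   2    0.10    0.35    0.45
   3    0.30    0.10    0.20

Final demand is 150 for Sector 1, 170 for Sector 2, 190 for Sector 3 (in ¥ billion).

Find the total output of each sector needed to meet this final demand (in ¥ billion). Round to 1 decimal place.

x_1 = 908.0, x_2 = 877.3, x_3 = 687.6

I − A =
  [   0.60    -0.45     0.00]
  [  -0.10     0.65    -0.45]
  [  -0.30    -0.10     0.80]
Cofactors of I−A, C_ij = (−1)^(i+j)·(minor ij) (rows/columns in the sector order above):
  C_11 = (0.65)(0.80) − (-0.45)(-0.10) = 0.4750
  C_12 = −[(-0.10)(0.80) − (-0.45)(-0.30)] = 0.2150
  C_13 = (-0.10)(-0.10) − (0.65)(-0.30) = 0.2050
  C_21 = −[(-0.45)(0.80) − (0.00)(-0.10)] = 0.3600
  C_22 = (0.60)(0.80) − (0.00)(-0.30) = 0.4800
  C_23 = −[(0.60)(-0.10) − (-0.45)(-0.30)] = 0.1950
  C_31 = (-0.45)(-0.45) − (0.00)(0.65) = 0.2025
  C_32 = −[(0.60)(-0.45) − (0.00)(-0.10)] = 0.2700
  C_33 = (0.60)(0.65) − (-0.45)(-0.10) = 0.3450
det(I−A) = Σ_j (I−A)_1j·C_1j = (0.60)(0.4750) + (-0.45)(0.2150) + (0.00)(0.2050) = 0.18825
adj(I−A) = Cᵀ =
  [ 0.4750   0.3600   0.2025]
  [ 0.2150   0.4800   0.2700]
  [ 0.2050   0.1950   0.3450]
(I − A)⁻¹ = adj(I−A) / det(I−A) ≈
  [   2.5232     1.9124     1.0757]
  [   1.1421     2.5498     1.4343]
  [   1.0890     1.0359     1.8327]
x = (I − A)⁻¹ d = adj(I−A)·d / det(I−A), with det(I−A) = 0.18825:
  x_1 = (0.4750·150 + 0.3600·170 + 0.2025·190) / 0.18825 = 170.925 / 0.18825 ≈ 908.0
  x_2 = (0.2150·150 + 0.4800·170 + 0.2700·190) / 0.18825 = 165.15 / 0.18825 ≈ 877.3
  x_3 = (0.2050·150 + 0.1950·170 + 0.3450·190) / 0.18825 = 129.45 / 0.18825 ≈ 687.6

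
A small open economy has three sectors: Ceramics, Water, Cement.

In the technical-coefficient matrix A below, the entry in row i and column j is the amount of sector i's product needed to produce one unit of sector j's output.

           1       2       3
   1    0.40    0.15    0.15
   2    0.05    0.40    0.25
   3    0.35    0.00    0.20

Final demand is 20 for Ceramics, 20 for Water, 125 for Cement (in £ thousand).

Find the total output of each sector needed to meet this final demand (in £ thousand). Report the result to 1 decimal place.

x_1 = 117.7, x_2 = 129.7, x_3 = 207.7

I − A =
  [   0.60    -0.15    -0.15]
  [  -0.05     0.60    -0.25]
  [  -0.35     0.00     0.80]
Cofactors of I−A, C_ij = (−1)^(i+j)·(minor ij) (rows/columns in the sector order above):
  C_11 = (0.60)(0.80) − (-0.25)(0.00) = 0.4800
  C_12 = −[(-0.05)(0.80) − (-0.25)(-0.35)] = 0.1275
  C_13 = (-0.05)(0.00) − (0.60)(-0.35) = 0.2100
  C_21 = −[(-0.15)(0.80) − (-0.15)(0.00)] = 0.1200
  C_22 = (0.60)(0.80) − (-0.15)(-0.35) = 0.4275
  C_23 = −[(0.60)(0.00) − (-0.15)(-0.35)] = 0.0525
  C_31 = (-0.15)(-0.25) − (-0.15)(0.60) = 0.1275
  C_32 = −[(0.60)(-0.25) − (-0.15)(-0.05)] = 0.1575
  C_33 = (0.60)(0.60) − (-0.15)(-0.05) = 0.3525
det(I−A) = Σ_j (I−A)_1j·C_1j = (0.60)(0.4800) + (-0.15)(0.1275) + (-0.15)(0.2100) = 0.237375
adj(I−A) = Cᵀ =
  [ 0.4800   0.1200   0.1275]
  [ 0.1275   0.4275   0.1575]
  [ 0.2100   0.0525   0.3525]
(I − A)⁻¹ = adj(I−A) / det(I−A) ≈
  [   2.0221     0.5055     0.5371]
  [   0.5371     1.8009     0.6635]
  [   0.8847     0.2212     1.4850]
x = (I − A)⁻¹ d = adj(I−A)·d / det(I−A), with det(I−A) = 0.237375:
  x_1 = (0.4800·20 + 0.1200·20 + 0.1275·125) / 0.237375 = 27.9375 / 0.237375 ≈ 117.7
  x_2 = (0.1275·20 + 0.4275·20 + 0.1575·125) / 0.237375 = 30.7875 / 0.237375 ≈ 129.7
  x_3 = (0.2100·20 + 0.0525·20 + 0.3525·125) / 0.237375 = 49.3125 / 0.237375 ≈ 207.7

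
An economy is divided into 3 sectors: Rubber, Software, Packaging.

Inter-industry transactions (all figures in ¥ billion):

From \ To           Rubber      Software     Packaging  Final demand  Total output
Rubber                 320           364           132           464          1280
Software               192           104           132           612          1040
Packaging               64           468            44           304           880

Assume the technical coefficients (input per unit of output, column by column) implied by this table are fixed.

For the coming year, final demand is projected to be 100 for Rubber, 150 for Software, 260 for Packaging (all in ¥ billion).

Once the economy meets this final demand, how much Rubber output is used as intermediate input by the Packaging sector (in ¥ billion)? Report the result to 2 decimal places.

z_13 = 65.14

Technical coefficients a_ij = z_ij / X_j:
  a_11 = 320/1280 = 0.25, a_21 = 192/1280 = 0.15, a_31 = 64/1280 = 0.05
  a_12 = 364/1040 = 0.35, a_22 = 104/1040 = 0.10, a_32 = 468/1040 = 0.45
  a_13 = 132/880 = 0.15, a_23 = 132/880 = 0.15, a_33 = 44/880 = 0.05
I − A =
  [   0.75    -0.35    -0.15]
  [  -0.15     0.90    -0.15]
  [  -0.05    -0.45     0.95]
Cofactors of I−A, C_ij = (−1)^(i+j)·(minor ij) (rows/columns in the sector order above):
  C_11 = (0.90)(0.95) − (-0.15)(-0.45) = 0.7875
  C_12 = −[(-0.15)(0.95) − (-0.15)(-0.05)] = 0.1500
  C_13 = (-0.15)(-0.45) − (0.90)(-0.05) = 0.1125
  C_21 = −[(-0.35)(0.95) − (-0.15)(-0.45)] = 0.4000
  C_22 = (0.75)(0.95) − (-0.15)(-0.05) = 0.7050
  C_23 = −[(0.75)(-0.45) − (-0.35)(-0.05)] = 0.3550
  C_31 = (-0.35)(-0.15) − (-0.15)(0.90) = 0.1875
  C_32 = −[(0.75)(-0.15) − (-0.15)(-0.15)] = 0.1350
  C_33 = (0.75)(0.90) − (-0.35)(-0.15) = 0.6225
det(I−A) = Σ_j (I−A)_1j·C_1j = (0.75)(0.7875) + (-0.35)(0.1500) + (-0.15)(0.1125) = 0.52125
adj(I−A) = Cᵀ =
  [ 0.7875   0.4000   0.1875]
  [ 0.1500   0.7050   0.1350]
  [ 0.1125   0.3550   0.6225]
(I − A)⁻¹ = adj(I−A) / det(I−A) ≈
  [   1.5108     0.7674     0.3597]
  [   0.2878     1.3525     0.2590]
  [   0.2158     0.6811     1.1942]
First solve x = (I − A)⁻¹ d = adj(I−A)·d / det(I−A); in particular x_3 = (0.1125·100 + 0.3550·150 + 0.6225·260) / 0.52125 = 226.35 / 0.52125 ≈ 434.2446.
Intermediate flow from 1 to 3: z_13 = a_13 · x_3 = 0.15 × 226.35 / 0.52125 = 33.9525 / 0.52125 ≈ 65.14.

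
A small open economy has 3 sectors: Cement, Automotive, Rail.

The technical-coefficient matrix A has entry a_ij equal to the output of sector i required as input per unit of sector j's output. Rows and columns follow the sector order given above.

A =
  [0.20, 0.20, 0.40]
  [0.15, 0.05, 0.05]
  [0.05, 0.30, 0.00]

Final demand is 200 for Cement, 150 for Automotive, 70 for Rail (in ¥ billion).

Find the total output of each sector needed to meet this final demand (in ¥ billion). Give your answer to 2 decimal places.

x_1 = 385.45, x_2 = 227.04, x_3 = 157.38

I − A =
  [   0.80    -0.20    -0.40]
  [  -0.15     0.95    -0.05]
  [  -0.05    -0.30     1.00]
Cofactors of I−A, C_ij = (−1)^(i+j)·(minor ij) (rows/columns in the sector order above):
  C_11 = (0.95)(1.00) − (-0.05)(-0.30) = 0.9350
  C_12 = −[(-0.15)(1.00) − (-0.05)(-0.05)] = 0.1525
  C_13 = (-0.15)(-0.30) − (0.95)(-0.05) = 0.0925
  C_21 = −[(-0.20)(1.00) − (-0.40)(-0.30)] = 0.3200
  C_22 = (0.80)(1.00) − (-0.40)(-0.05) = 0.7800
  C_23 = −[(0.80)(-0.30) − (-0.20)(-0.05)] = 0.2500
  C_31 = (-0.20)(-0.05) − (-0.40)(0.95) = 0.3900
  C_32 = −[(0.80)(-0.05) − (-0.40)(-0.15)] = 0.1000
  C_33 = (0.80)(0.95) − (-0.20)(-0.15) = 0.7300
det(I−A) = Σ_j (I−A)_1j·C_1j = (0.80)(0.9350) + (-0.20)(0.1525) + (-0.40)(0.0925) = 0.6805
adj(I−A) = Cᵀ =
  [ 0.9350   0.3200   0.3900]
  [ 0.1525   0.7800   0.1000]
  [ 0.0925   0.2500   0.7300]
(I − A)⁻¹ = adj(I−A) / det(I−A) ≈
  [   1.3740     0.4702     0.5731]
  [   0.2241     1.1462     0.1470]
  [   0.1359     0.3674     1.0727]
x = (I − A)⁻¹ d = adj(I−A)·d / det(I−A), with det(I−A) = 0.6805:
  x_1 = (0.9350·200 + 0.3200·150 + 0.3900·70) / 0.6805 = 262.30 / 0.6805 ≈ 385.45
  x_2 = (0.1525·200 + 0.7800·150 + 0.1000·70) / 0.6805 = 154.50 / 0.6805 ≈ 227.04
  x_3 = (0.0925·200 + 0.2500·150 + 0.7300·70) / 0.6805 = 107.10 / 0.6805 ≈ 157.38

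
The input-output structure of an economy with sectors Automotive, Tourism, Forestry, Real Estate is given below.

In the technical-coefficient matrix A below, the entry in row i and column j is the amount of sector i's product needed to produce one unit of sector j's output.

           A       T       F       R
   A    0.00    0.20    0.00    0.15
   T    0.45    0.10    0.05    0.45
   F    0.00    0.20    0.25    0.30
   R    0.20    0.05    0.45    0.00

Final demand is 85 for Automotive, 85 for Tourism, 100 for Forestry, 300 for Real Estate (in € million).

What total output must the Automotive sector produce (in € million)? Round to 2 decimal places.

x_A = 298.36

I − A =
  [   1.00    -0.20     0.00    -0.15]
  [  -0.45     0.90    -0.05    -0.45]
  [   0.00    -0.20     0.75    -0.30]
  [  -0.20    -0.05    -0.45     1.00]
Compute the cofactors C_ij = (−1)^(i+j)·(3×3 minor ij) of I−A; the adjugate is their transpose:
adj(I−A) = Cᵀ =
  [ 0.485375   0.142125   0.111625   0.170250]
  [ 0.347250   0.592500   0.281375   0.403125]
  [ 0.168750   0.221000   0.739125   0.346500]
  [ 0.190375   0.157500   0.369000   0.597500]
det(I−A) = Σ_j (I−A)_1j·C_1j = (1.00)(0.485375) + (-0.20)(0.347250) + (0.00)(0.168750) + (-0.15)(0.190375) = 0.38736875
(I − A)⁻¹ = adj(I−A) / det(I−A) ≈
  [   1.2530     0.3669     0.2882     0.4395]
  [   0.8964     1.5296     0.7264     1.0407]
  [   0.4356     0.5705     1.9081     0.8945]
  [   0.4915     0.4066     0.9526     1.5425]
x = (I − A)⁻¹ d = adj(I−A)·d / det(I−A), with det(I−A) = 0.38736875:
  x_A = (0.485375·85 + 0.142125·85 + 0.111625·100 + 0.170250·300) / 0.38736875 = 115.575 / 0.38736875 ≈ 298.36
  x_T = (0.347250·85 + 0.592500·85 + 0.281375·100 + 0.403125·300) / 0.38736875 = 228.95375 / 0.38736875 ≈ 591.05
  x_F = (0.168750·85 + 0.221000·85 + 0.739125·100 + 0.346500·300) / 0.38736875 = 210.99125 / 0.38736875 ≈ 544.68
  x_R = (0.190375·85 + 0.157500·85 + 0.369000·100 + 0.597500·300) / 0.38736875 = 245.719375 / 0.38736875 ≈ 634.33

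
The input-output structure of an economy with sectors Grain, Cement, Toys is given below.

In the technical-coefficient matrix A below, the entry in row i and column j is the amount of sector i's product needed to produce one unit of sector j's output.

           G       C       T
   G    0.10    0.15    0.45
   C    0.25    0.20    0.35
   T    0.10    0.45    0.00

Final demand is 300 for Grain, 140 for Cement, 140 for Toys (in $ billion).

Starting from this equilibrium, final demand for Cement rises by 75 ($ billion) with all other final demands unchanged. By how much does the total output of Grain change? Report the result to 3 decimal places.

Δx_G = 58.897

I − A =
  [   0.90    -0.15    -0.45]
  [  -0.25     0.80    -0.35]
  [  -0.10    -0.45     1.00]
Cofactors of I−A, C_ij = (−1)^(i+j)·(minor ij) (rows/columns in the sector order above):
  C_11 = (0.80)(1.00) − (-0.35)(-0.45) = 0.6425
  C_12 = −[(-0.25)(1.00) − (-0.35)(-0.10)] = 0.2850
  C_13 = (-0.25)(-0.45) − (0.80)(-0.10) = 0.1925
  C_21 = −[(-0.15)(1.00) − (-0.45)(-0.45)] = 0.3525
  C_22 = (0.90)(1.00) − (-0.45)(-0.10) = 0.8550
  C_23 = −[(0.90)(-0.45) − (-0.15)(-0.10)] = 0.4200
  C_31 = (-0.15)(-0.35) − (-0.45)(0.80) = 0.4125
  C_32 = −[(0.90)(-0.35) − (-0.45)(-0.25)] = 0.4275
  C_33 = (0.90)(0.80) − (-0.15)(-0.25) = 0.6825
det(I−A) = Σ_j (I−A)_1j·C_1j = (0.90)(0.6425) + (-0.15)(0.2850) + (-0.45)(0.1925) = 0.448875
adj(I−A) = Cᵀ =
  [ 0.6425   0.3525   0.4125]
  [ 0.2850   0.8550   0.4275]
  [ 0.1925   0.4200   0.6825]
(I − A)⁻¹ = adj(I−A) / det(I−A) ≈
  [   1.4314     0.7853     0.9190]
  [   0.6349     1.9048     0.9524]
  [   0.4288     0.9357     1.5205]
Δx = (I − A)⁻¹ Δd with Δd having +75 in the Cement component and 0 elsewhere.
So Δx_G = L_GC · (+75), where L_GC = adj(I−A)_GC / det(I−A) = 0.3525 / 0.448875.
Δx_G = 0.3525 × (+75) / 0.448875 = 26.4375 / 0.448875 ≈ 58.897.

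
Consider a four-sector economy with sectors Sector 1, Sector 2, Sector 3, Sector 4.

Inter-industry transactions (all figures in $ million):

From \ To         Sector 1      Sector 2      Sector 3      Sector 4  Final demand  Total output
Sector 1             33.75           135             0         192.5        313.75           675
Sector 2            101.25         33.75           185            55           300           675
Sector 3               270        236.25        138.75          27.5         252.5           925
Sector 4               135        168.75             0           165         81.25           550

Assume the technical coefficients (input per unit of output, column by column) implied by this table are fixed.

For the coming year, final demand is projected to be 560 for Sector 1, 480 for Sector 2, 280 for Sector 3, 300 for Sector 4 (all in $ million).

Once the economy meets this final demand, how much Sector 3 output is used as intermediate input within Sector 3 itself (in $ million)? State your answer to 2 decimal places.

z_33 = 220.27

Technical coefficients a_ij = z_ij / X_j:
  a_11 = 33.75/675 = 0.05, a_21 = 101.25/675 = 0.15, a_31 = 270/675 = 0.40, a_41 = 135/675 = 0.20
  a_12 = 135/675 = 0.20, a_22 = 33.75/675 = 0.05, a_32 = 236.25/675 = 0.35, a_42 = 168.75/675 = 0.25
  a_13 = 0/925 = 0.00, a_23 = 185/925 = 0.20, a_33 = 138.75/925 = 0.15, a_43 = 0/925 = 0.00
  a_14 = 192.5/550 = 0.35, a_24 = 55/550 = 0.10, a_34 = 27.5/550 = 0.05, a_44 = 165/550 = 0.30
I − A =
  [   0.95    -0.20     0.00    -0.35]
  [  -0.15     0.95    -0.20    -0.10]
  [  -0.40    -0.35     0.85    -0.05]
  [  -0.20    -0.25     0.00     0.70]
Compute the cofactors C_ij = (−1)^(i+j)·(3×3 minor ij) of I−A; the adjugate is their transpose:
adj(I−A) = Cᵀ =
  [ 0.492500   0.193375   0.045500   0.277125]
  [ 0.164250   0.505750   0.119000   0.162875]
  [ 0.311125   0.313125   0.503375   0.236250]
  [ 0.199375   0.235875   0.055500   0.659125]
det(I−A) = Σ_j (I−A)_1j·C_1j = (0.95)(0.492500) + (-0.20)(0.164250) + (0.00)(0.311125) + (-0.35)(0.199375) = 0.36524375
(I − A)⁻¹ = adj(I−A) / det(I−A) ≈
  [   1.3484     0.5294     0.1246     0.7587]
  [   0.4497     1.3847     0.3258     0.4459]
  [   0.8518     0.8573     1.3782     0.6468]
  [   0.5459     0.6458     0.1520     1.8046]
First solve x = (I − A)⁻¹ d = adj(I−A)·d / det(I−A); in particular x_3 = (0.311125·560 + 0.313125·480 + 0.503375·280 + 0.236250·300) / 0.36524375 = 536.35 / 0.36524375 ≈ 1468.4714.
Intermediate flow from 3 to 3: z_33 = a_33 · x_3 = 0.15 × 536.35 / 0.36524375 = 80.4525 / 0.36524375 ≈ 220.27.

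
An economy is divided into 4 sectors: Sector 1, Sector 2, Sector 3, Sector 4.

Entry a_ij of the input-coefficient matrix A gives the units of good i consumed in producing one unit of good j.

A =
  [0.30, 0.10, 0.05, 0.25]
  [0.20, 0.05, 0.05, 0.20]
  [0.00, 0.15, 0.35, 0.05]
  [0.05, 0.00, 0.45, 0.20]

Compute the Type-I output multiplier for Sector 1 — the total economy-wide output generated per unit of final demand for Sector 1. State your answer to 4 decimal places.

m_1 = 2.1454

I − A =
  [   0.70    -0.10    -0.05    -0.25]
  [  -0.20     0.95    -0.05    -0.20]
  [   0.00    -0.15     0.65    -0.05]
  [  -0.05     0.00    -0.45     0.80]
Compute the cofactors C_ij = (−1)^(i+j)·(3×3 minor ij) of I−A; the adjugate is their transpose:
adj(I−A) = Cᵀ =
  [ 0.453125   0.072625   0.157875   0.169625]
  [ 0.106125   0.340000   0.121375   0.125750]
  [ 0.027875   0.082375   0.503125   0.060750]
  [ 0.044000   0.050875   0.292875   0.412500]
det(I−A) = Σ_j (I−A)_1j·C_1j = (0.70)(0.453125) + (-0.10)(0.106125) + (-0.05)(0.027875) + (-0.25)(0.044000) = 0.29418125
(I − A)⁻¹ = adj(I−A) / det(I−A) ≈
  [   1.54029     0.24687     0.53666     0.57660]
  [   0.36075     1.15575     0.41259     0.42746]
  [   0.09475     0.28001     1.71026     0.20651]
  [   0.14957     0.17294     0.99556     1.40220]
The output multiplier for sector j is the column-j sum of the Leontief inverse (I − A)⁻¹ = adj(I−A) / det(I−A).
Column 1 of adj(I−A): (0.453125, 0.106125, 0.027875, 0.044000); det(I−A) = 0.29418125.
m_1 = (0.453125 + 0.106125 + 0.027875 + 0.044000) / 0.29418125 = 0.631125 / 0.29418125 ≈ 2.1454.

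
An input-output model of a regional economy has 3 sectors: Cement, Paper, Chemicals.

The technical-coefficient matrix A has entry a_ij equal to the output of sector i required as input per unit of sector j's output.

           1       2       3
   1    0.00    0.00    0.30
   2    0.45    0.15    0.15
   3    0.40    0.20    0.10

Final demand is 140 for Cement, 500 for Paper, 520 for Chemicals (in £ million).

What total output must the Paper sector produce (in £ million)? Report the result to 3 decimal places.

I − A =
  [   1.00     0.00    -0.30]
  [  -0.45     0.85    -0.15]
  [  -0.40    -0.20     0.90]
Cofactors of I−A, C_ij = (−1)^(i+j)·(minor ij) (rows/columns in the sector order above):
  C_11 = (0.85)(0.90) − (-0.15)(-0.20) = 0.7350
  C_12 = −[(-0.45)(0.90) − (-0.15)(-0.40)] = 0.4650
  C_13 = (-0.45)(-0.20) − (0.85)(-0.40) = 0.4300
  C_21 = −[(0.00)(0.90) − (-0.30)(-0.20)] = 0.0600
  C_22 = (1.00)(0.90) − (-0.30)(-0.40) = 0.7800
  C_23 = −[(1.00)(-0.20) − (0.00)(-0.40)] = 0.2000
  C_31 = (0.00)(-0.15) − (-0.30)(0.85) = 0.2550
  C_32 = −[(1.00)(-0.15) − (-0.30)(-0.45)] = 0.2850
  C_33 = (1.00)(0.85) − (0.00)(-0.45) = 0.8500
det(I−A) = Σ_j (I−A)_1j·C_1j = (1.00)(0.7350) + (0.00)(0.4650) + (-0.30)(0.4300) = 0.6060
adj(I−A) = Cᵀ =
  [ 0.7350   0.0600   0.2550]
  [ 0.4650   0.7800   0.2850]
  [ 0.4300   0.2000   0.8500]
(I − A)⁻¹ = adj(I−A) / det(I−A) ≈
  [   1.2129     0.0990     0.4208]
  [   0.7673     1.2871     0.4703]
  [   0.7096     0.3300     1.4026]
x = (I − A)⁻¹ d = adj(I−A)·d / det(I−A), with det(I−A) = 0.6060:
  x_1 = (0.7350·140 + 0.0600·500 + 0.2550·520) / 0.6060 = 265.50 / 0.6060 ≈ 438.119
  x_2 = (0.4650·140 + 0.7800·500 + 0.2850·520) / 0.6060 = 603.30 / 0.6060 ≈ 995.545
  x_3 = (0.4300·140 + 0.2000·500 + 0.8500·520) / 0.6060 = 602.20 / 0.6060 ≈ 993.729

x_2 = 995.545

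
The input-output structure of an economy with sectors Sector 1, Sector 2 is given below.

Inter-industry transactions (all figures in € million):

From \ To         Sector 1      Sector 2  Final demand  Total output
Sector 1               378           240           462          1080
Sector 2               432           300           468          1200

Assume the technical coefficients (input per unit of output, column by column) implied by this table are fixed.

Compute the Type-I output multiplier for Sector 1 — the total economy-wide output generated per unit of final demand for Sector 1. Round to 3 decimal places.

Technical coefficients a_ij = z_ij / X_j:
  a_11 = 378/1080 = 0.35, a_21 = 432/1080 = 0.40
  a_12 = 240/1200 = 0.20, a_22 = 300/1200 = 0.25
I − A =
  [   0.65    -0.20]
  [  -0.40     0.75]
det(I−A) = (0.65)(0.75) − (-0.20)(-0.40) = 0.4075
adj(I−A) = [[0.75, 0.20], [0.40, 0.65]]
(I − A)⁻¹ = adj(I−A) / det(I−A) ≈
  [   1.8405     0.4908]
  [   0.9816     1.5951]
The output multiplier for sector j is the column-j sum of the Leontief inverse (I − A)⁻¹ = adj(I−A) / det(I−A).
Column 1 of adj(I−A): (0.75, 0.40); det(I−A) = 0.4075.
m_1 = (0.75 + 0.40) / 0.4075 = 1.15 / 0.4075 ≈ 2.822.

m_1 = 2.822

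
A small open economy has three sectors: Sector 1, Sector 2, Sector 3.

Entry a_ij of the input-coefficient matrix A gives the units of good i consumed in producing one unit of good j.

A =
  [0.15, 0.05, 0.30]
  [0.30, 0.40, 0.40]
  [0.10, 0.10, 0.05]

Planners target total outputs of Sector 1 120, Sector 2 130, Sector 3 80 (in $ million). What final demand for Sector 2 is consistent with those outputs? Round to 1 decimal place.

d_2 = 10.0

I − A =
  [   0.85    -0.05    -0.30]
  [  -0.30     0.60    -0.40]
  [  -0.10    -0.10     0.95]
d = (I − A) x:
  d_1 = (+0.85)·120 + (-0.05)·130 + (-0.30)·80 = 71.5
  d_2 = (-0.30)·120 + (+0.60)·130 + (-0.40)·80 = 10.0
  d_3 = (-0.10)·120 + (-0.10)·130 + (+0.95)·80 = 51.0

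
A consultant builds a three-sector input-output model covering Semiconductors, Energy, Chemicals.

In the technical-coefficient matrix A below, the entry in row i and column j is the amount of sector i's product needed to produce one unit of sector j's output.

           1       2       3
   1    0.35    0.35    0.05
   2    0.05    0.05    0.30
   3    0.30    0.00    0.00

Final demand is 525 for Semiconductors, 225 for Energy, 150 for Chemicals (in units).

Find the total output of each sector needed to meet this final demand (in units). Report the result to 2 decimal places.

x_1 = 1083.22, x_2 = 443.84, x_3 = 474.97

I − A =
  [   0.65    -0.35    -0.05]
  [  -0.05     0.95    -0.30]
  [  -0.30     0.00     1.00]
Cofactors of I−A, C_ij = (−1)^(i+j)·(minor ij) (rows/columns in the sector order above):
  C_11 = (0.95)(1.00) − (-0.30)(0.00) = 0.9500
  C_12 = −[(-0.05)(1.00) − (-0.30)(-0.30)] = 0.1400
  C_13 = (-0.05)(0.00) − (0.95)(-0.30) = 0.2850
  C_21 = −[(-0.35)(1.00) − (-0.05)(0.00)] = 0.3500
  C_22 = (0.65)(1.00) − (-0.05)(-0.30) = 0.6350
  C_23 = −[(0.65)(0.00) − (-0.35)(-0.30)] = 0.1050
  C_31 = (-0.35)(-0.30) − (-0.05)(0.95) = 0.1525
  C_32 = −[(0.65)(-0.30) − (-0.05)(-0.05)] = 0.1975
  C_33 = (0.65)(0.95) − (-0.35)(-0.05) = 0.6000
det(I−A) = Σ_j (I−A)_1j·C_1j = (0.65)(0.9500) + (-0.35)(0.1400) + (-0.05)(0.2850) = 0.55425
adj(I−A) = Cᵀ =
  [ 0.9500   0.3500   0.1525]
  [ 0.1400   0.6350   0.1975]
  [ 0.2850   0.1050   0.6000]
(I − A)⁻¹ = adj(I−A) / det(I−A) ≈
  [   1.7140     0.6315     0.2751]
  [   0.2526     1.1457     0.3563]
  [   0.5142     0.1894     1.0825]
x = (I − A)⁻¹ d = adj(I−A)·d / det(I−A), with det(I−A) = 0.55425:
  x_1 = (0.9500·525 + 0.3500·225 + 0.1525·150) / 0.55425 = 600.375 / 0.55425 ≈ 1083.22
  x_2 = (0.1400·525 + 0.6350·225 + 0.1975·150) / 0.55425 = 246.00 / 0.55425 ≈ 443.84
  x_3 = (0.2850·525 + 0.1050·225 + 0.6000·150) / 0.55425 = 263.25 / 0.55425 ≈ 474.97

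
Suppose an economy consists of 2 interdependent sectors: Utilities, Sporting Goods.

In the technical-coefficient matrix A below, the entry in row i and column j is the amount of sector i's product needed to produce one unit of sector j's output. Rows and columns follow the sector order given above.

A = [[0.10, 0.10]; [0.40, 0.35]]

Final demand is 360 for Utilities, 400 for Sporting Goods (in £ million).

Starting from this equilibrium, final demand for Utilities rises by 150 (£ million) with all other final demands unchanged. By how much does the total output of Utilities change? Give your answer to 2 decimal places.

Δx_1 = 178.90

I − A =
  [   0.90    -0.10]
  [  -0.40     0.65]
det(I−A) = (0.90)(0.65) − (-0.10)(-0.40) = 0.5450
adj(I−A) = [[0.65, 0.10], [0.40, 0.90]]
(I − A)⁻¹ = adj(I−A) / det(I−A) ≈
  [   1.1927     0.1835]
  [   0.7339     1.6514]
Δx = (I − A)⁻¹ Δd with Δd having +150 in the Utilities component and 0 elsewhere.
So Δx_1 = L_11 · (+150), where L_11 = adj(I−A)_11 / det(I−A) = 0.65 / 0.5450.
Δx_1 = 0.65 × (+150) / 0.5450 = 97.50 / 0.5450 ≈ 178.90.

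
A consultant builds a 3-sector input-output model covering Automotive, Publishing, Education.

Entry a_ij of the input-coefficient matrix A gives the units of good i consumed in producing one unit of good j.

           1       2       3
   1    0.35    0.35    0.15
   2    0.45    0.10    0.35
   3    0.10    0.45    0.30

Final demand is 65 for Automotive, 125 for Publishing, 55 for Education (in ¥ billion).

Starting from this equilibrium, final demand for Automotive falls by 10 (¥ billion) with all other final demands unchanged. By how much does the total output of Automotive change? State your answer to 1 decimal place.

Δx_1 = -33.6

I − A =
  [   0.65    -0.35    -0.15]
  [  -0.45     0.90    -0.35]
  [  -0.10    -0.45     0.70]
Cofactors of I−A, C_ij = (−1)^(i+j)·(minor ij) (rows/columns in the sector order above):
  C_11 = (0.90)(0.70) − (-0.35)(-0.45) = 0.4725
  C_12 = −[(-0.45)(0.70) − (-0.35)(-0.10)] = 0.3500
  C_13 = (-0.45)(-0.45) − (0.90)(-0.10) = 0.2925
  C_21 = −[(-0.35)(0.70) − (-0.15)(-0.45)] = 0.3125
  C_22 = (0.65)(0.70) − (-0.15)(-0.10) = 0.4400
  C_23 = −[(0.65)(-0.45) − (-0.35)(-0.10)] = 0.3275
  C_31 = (-0.35)(-0.35) − (-0.15)(0.90) = 0.2575
  C_32 = −[(0.65)(-0.35) − (-0.15)(-0.45)] = 0.2950
  C_33 = (0.65)(0.90) − (-0.35)(-0.45) = 0.4275
det(I−A) = Σ_j (I−A)_1j·C_1j = (0.65)(0.4725) + (-0.35)(0.3500) + (-0.15)(0.2925) = 0.14075
adj(I−A) = Cᵀ =
  [ 0.4725   0.3125   0.2575]
  [ 0.3500   0.4400   0.2950]
  [ 0.2925   0.3275   0.4275]
(I − A)⁻¹ = adj(I−A) / det(I−A) ≈
  [   3.3570     2.2202     1.8295]
  [   2.4867     3.1261     2.0959]
  [   2.0782     2.3268     3.0373]
Δx = (I − A)⁻¹ Δd with Δd having -10 in the Automotive component and 0 elsewhere.
So Δx_1 = L_11 · (-10), where L_11 = adj(I−A)_11 / det(I−A) = 0.4725 / 0.14075.
Δx_1 = 0.4725 × (-10) / 0.14075 = -4.725 / 0.14075 ≈ -33.6.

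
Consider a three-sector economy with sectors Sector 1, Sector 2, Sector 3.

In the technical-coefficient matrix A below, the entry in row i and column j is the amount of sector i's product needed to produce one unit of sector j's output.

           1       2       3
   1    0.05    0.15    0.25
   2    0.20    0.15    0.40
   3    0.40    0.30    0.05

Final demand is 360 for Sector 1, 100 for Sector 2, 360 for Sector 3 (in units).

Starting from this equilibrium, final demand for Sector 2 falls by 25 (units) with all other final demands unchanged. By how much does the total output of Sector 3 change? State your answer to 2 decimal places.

I − A =
  [   0.95    -0.15    -0.25]
  [  -0.20     0.85    -0.40]
  [  -0.40    -0.30     0.95]
Cofactors of I−A, C_ij = (−1)^(i+j)·(minor ij) (rows/columns in the sector order above):
  C_11 = (0.85)(0.95) − (-0.40)(-0.30) = 0.6875
  C_12 = −[(-0.20)(0.95) − (-0.40)(-0.40)] = 0.3500
  C_13 = (-0.20)(-0.30) − (0.85)(-0.40) = 0.4000
  C_21 = −[(-0.15)(0.95) − (-0.25)(-0.30)] = 0.2175
  C_22 = (0.95)(0.95) − (-0.25)(-0.40) = 0.8025
  C_23 = −[(0.95)(-0.30) − (-0.15)(-0.40)] = 0.3450
  C_31 = (-0.15)(-0.40) − (-0.25)(0.85) = 0.2725
  C_32 = −[(0.95)(-0.40) − (-0.25)(-0.20)] = 0.4300
  C_33 = (0.95)(0.85) − (-0.15)(-0.20) = 0.7775
det(I−A) = Σ_j (I−A)_1j·C_1j = (0.95)(0.6875) + (-0.15)(0.3500) + (-0.25)(0.4000) = 0.500625
adj(I−A) = Cᵀ =
  [ 0.6875   0.2175   0.2725]
  [ 0.3500   0.8025   0.4300]
  [ 0.4000   0.3450   0.7775]
(I − A)⁻¹ = adj(I−A) / det(I−A) ≈
  [   1.3733     0.4345     0.5443]
  [   0.6991     1.6030     0.8589]
  [   0.7990     0.6891     1.5531]
Δx = (I − A)⁻¹ Δd with Δd having -25 in the Sector 2 component and 0 elsewhere.
So Δx_3 = L_32 · (-25), where L_32 = adj(I−A)_32 / det(I−A) = 0.3450 / 0.500625.
Δx_3 = 0.3450 × (-25) / 0.500625 = -8.625 / 0.500625 ≈ -17.23.

Δx_3 = -17.23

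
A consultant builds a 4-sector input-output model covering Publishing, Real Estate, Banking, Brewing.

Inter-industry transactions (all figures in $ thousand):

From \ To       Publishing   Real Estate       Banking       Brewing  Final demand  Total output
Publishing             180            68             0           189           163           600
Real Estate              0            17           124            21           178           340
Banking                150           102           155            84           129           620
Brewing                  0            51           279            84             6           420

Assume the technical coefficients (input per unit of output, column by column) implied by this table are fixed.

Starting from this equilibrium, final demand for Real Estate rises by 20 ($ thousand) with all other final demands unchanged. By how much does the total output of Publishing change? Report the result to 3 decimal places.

Δx_1 = 18.387

Technical coefficients a_ij = z_ij / X_j:
  a_11 = 180/600 = 0.30, a_21 = 0/600 = 0.00, a_31 = 150/600 = 0.25, a_41 = 0/600 = 0.00
  a_12 = 68/340 = 0.20, a_22 = 17/340 = 0.05, a_32 = 102/340 = 0.30, a_42 = 51/340 = 0.15
  a_13 = 0/620 = 0.00, a_23 = 124/620 = 0.20, a_33 = 155/620 = 0.25, a_43 = 279/620 = 0.45
  a_14 = 189/420 = 0.45, a_24 = 21/420 = 0.05, a_34 = 84/420 = 0.20, a_44 = 84/420 = 0.20
I − A =
  [   0.70    -0.20     0.00    -0.45]
  [   0.00     0.95    -0.20    -0.05]
  [  -0.25    -0.30     0.75    -0.20]
  [   0.00    -0.15    -0.45     0.80]
Compute the cofactors C_ij = (−1)^(i+j)·(3×3 minor ij) of I−A; the adjugate is their transpose:
adj(I−A) = Cᵀ =
  [ 0.418125   0.213375   0.242375   0.309125]
  [ 0.045625   0.306375   0.127750   0.076750]
  [ 0.188125   0.245875   0.526750   0.252875]
  [ 0.114375   0.195750   0.320250   0.446750]
det(I−A) = Σ_j (I−A)_1j·C_1j = (0.70)(0.418125) + (-0.20)(0.045625) + (0.00)(0.188125) + (-0.45)(0.114375) = 0.23209375
(I − A)⁻¹ = adj(I−A) / det(I−A) ≈
  [   1.8015     0.9193     1.0443     1.3319]
  [   0.1966     1.3200     0.5504     0.3307]
  [   0.8106     1.0594     2.2696     1.0895]
  [   0.4928     0.8434     1.3798     1.9249]
Δx = (I − A)⁻¹ Δd with Δd having +20 in the Real Estate component and 0 elsewhere.
So Δx_1 = L_12 · (+20), where L_12 = adj(I−A)_12 / det(I−A) = 0.213375 / 0.23209375.
Δx_1 = 0.213375 × (+20) / 0.23209375 = 4.2675 / 0.23209375 ≈ 18.387.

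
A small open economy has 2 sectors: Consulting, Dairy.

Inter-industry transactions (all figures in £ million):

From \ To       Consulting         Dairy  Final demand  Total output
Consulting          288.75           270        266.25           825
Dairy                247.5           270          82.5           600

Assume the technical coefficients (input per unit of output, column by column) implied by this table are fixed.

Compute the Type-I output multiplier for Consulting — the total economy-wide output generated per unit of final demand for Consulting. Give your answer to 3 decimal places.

m_1 = 3.820

Technical coefficients a_ij = z_ij / X_j:
  a_11 = 288.75/825 = 0.35, a_21 = 247.5/825 = 0.30
  a_12 = 270/600 = 0.45, a_22 = 270/600 = 0.45
I − A =
  [   0.65    -0.45]
  [  -0.30     0.55]
det(I−A) = (0.65)(0.55) − (-0.45)(-0.30) = 0.2225
adj(I−A) = [[0.55, 0.45], [0.30, 0.65]]
(I − A)⁻¹ = adj(I−A) / det(I−A) ≈
  [   2.4719     2.0225]
  [   1.3483     2.9213]
The output multiplier for sector j is the column-j sum of the Leontief inverse (I − A)⁻¹ = adj(I−A) / det(I−A).
Column 1 of adj(I−A): (0.55, 0.30); det(I−A) = 0.2225.
m_1 = (0.55 + 0.30) / 0.2225 = 0.85 / 0.2225 ≈ 3.820.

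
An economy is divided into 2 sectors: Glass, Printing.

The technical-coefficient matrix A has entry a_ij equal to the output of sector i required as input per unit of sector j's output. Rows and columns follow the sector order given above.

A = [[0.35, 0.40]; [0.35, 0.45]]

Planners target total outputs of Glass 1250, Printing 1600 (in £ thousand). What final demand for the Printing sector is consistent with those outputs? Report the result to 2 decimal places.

d_P = 442.50

I − A =
  [   0.65    -0.40]
  [  -0.35     0.55]
d = (I − A) x:
  d_G = (+0.65)·1250 + (-0.40)·1600 = 172.50
  d_P = (-0.35)·1250 + (+0.55)·1600 = 442.50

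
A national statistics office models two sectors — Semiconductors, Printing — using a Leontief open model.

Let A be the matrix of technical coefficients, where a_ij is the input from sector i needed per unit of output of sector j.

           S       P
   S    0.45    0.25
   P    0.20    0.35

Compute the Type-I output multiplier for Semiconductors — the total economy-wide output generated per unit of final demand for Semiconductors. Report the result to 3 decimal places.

I − A =
  [   0.55    -0.25]
  [  -0.20     0.65]
det(I−A) = (0.55)(0.65) − (-0.25)(-0.20) = 0.3075
adj(I−A) = [[0.65, 0.25], [0.20, 0.55]]
(I − A)⁻¹ = adj(I−A) / det(I−A) ≈
  [   2.1138     0.8130]
  [   0.6504     1.7886]
The output multiplier for sector j is the column-j sum of the Leontief inverse (I − A)⁻¹ = adj(I−A) / det(I−A).
Column S of adj(I−A): (0.65, 0.20); det(I−A) = 0.3075.
m_S = (0.65 + 0.20) / 0.3075 = 0.85 / 0.3075 ≈ 2.764.

m_S = 2.764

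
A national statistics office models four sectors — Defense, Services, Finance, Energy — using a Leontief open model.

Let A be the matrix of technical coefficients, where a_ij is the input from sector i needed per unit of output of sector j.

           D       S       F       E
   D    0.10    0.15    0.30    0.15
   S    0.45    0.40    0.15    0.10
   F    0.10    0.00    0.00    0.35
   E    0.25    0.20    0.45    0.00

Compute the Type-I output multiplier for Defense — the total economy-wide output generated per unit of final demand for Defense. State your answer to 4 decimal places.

m_D = 4.7465

I − A =
  [   0.90    -0.15    -0.30    -0.15]
  [  -0.45     0.60    -0.15    -0.10]
  [  -0.10     0.00     1.00    -0.35]
  [  -0.25    -0.20    -0.45     1.00]
Compute the cofactors C_ij = (−1)^(i+j)·(3×3 minor ij) of I−A; the adjugate is their transpose:
adj(I−A) = Cᵀ =
  [ 0.475000   0.177375   0.248250   0.175875]
  [ 0.436750   0.657750   0.342750   0.251250]
  [ 0.142000   0.094125   0.414750   0.175875]
  [ 0.270000   0.218250   0.317250   0.452250]
det(I−A) = Σ_j (I−A)_1j·C_1j = (0.90)(0.475000) + (-0.15)(0.436750) + (-0.30)(0.142000) + (-0.15)(0.270000) = 0.2788875
(I − A)⁻¹ = adj(I−A) / det(I−A) ≈
  [   1.70320     0.63601     0.89014     0.63063]
  [   1.56604     2.35848     1.22899     0.90090]
  [   0.50917     0.33750     1.48716     0.63063]
  [   0.96813     0.78257     1.13756     1.62162]
The output multiplier for sector j is the column-j sum of the Leontief inverse (I − A)⁻¹ = adj(I−A) / det(I−A).
Column D of adj(I−A): (0.475000, 0.436750, 0.142000, 0.270000); det(I−A) = 0.2788875.
m_D = (0.475000 + 0.436750 + 0.142000 + 0.270000) / 0.2788875 = 1.32375 / 0.2788875 ≈ 4.7465.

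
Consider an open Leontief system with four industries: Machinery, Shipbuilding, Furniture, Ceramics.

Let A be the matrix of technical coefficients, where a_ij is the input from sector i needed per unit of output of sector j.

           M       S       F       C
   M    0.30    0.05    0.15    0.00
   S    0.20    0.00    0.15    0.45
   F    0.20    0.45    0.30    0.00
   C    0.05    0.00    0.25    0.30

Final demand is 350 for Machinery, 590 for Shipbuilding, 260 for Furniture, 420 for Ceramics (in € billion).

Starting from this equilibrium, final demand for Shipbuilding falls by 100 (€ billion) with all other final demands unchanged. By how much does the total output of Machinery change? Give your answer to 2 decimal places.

Δx_M = -30.58

I − A =
  [   0.70    -0.05    -0.15     0.00]
  [  -0.20     1.00    -0.15    -0.45]
  [  -0.20    -0.45     0.70     0.00]
  [  -0.05     0.00    -0.25     0.70]
Compute the cofactors C_ij = (−1)^(i+j)·(3×3 minor ij) of I−A; the adjugate is their transpose:
adj(I−A) = Cᵀ =
  [ 0.392125   0.071750   0.115875   0.046125]
  [ 0.157250   0.322000   0.176625   0.207000]
  [ 0.213125   0.227500   0.481875   0.146250]
  [ 0.104125   0.086375   0.180375   0.390750]
det(I−A) = Σ_j (I−A)_1j·C_1j = (0.70)(0.392125) + (-0.05)(0.157250) + (-0.15)(0.213125) + (0.00)(0.104125) = 0.23465625
(I − A)⁻¹ = adj(I−A) / det(I−A) ≈
  [   1.6711     0.3058     0.4938     0.1966]
  [   0.6701     1.3722     0.7527     0.8821]
  [   0.9082     0.9695     2.0535     0.6233]
  [   0.4437     0.3681     0.7687     1.6652]
Δx = (I − A)⁻¹ Δd with Δd having -100 in the Shipbuilding component and 0 elsewhere.
So Δx_M = L_MS · (-100), where L_MS = adj(I−A)_MS / det(I−A) = 0.071750 / 0.23465625.
Δx_M = 0.071750 × (-100) / 0.23465625 = -7.175 / 0.23465625 ≈ -30.58.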